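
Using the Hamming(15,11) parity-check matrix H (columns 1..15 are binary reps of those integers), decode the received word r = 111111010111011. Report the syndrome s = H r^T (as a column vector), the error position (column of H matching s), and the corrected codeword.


s = (0, 0, 1, 1)^T, error position = 3, corrected codeword c = 110111010111011

Compute s = H r^T mod 2 one row at a time:
  s_1 = 1 + 0 + 1 + 1 + 1 + 0 + 1 + 1 = 6 ≡ 0 (mod 2).
  s_2 = 1 + 1 + 1 + 0 + 1 + 0 + 1 + 1 = 6 ≡ 0 (mod 2).
  s_3 = 1 + 1 + 1 + 0 + 1 + 1 + 1 + 1 = 7 ≡ 1 (mod 2).
  s_4 = 1 + 1 + 1 + 0 + 0 + 1 + 0 + 1 = 5 ≡ 1 (mod 2).
s = (0, 0, 1, 1)^T — this equals column 3 of H (binary 0011), so error is at position 3.
Correct: flip bit 3 of r = 111111010111011 to get c = 110111010111011.


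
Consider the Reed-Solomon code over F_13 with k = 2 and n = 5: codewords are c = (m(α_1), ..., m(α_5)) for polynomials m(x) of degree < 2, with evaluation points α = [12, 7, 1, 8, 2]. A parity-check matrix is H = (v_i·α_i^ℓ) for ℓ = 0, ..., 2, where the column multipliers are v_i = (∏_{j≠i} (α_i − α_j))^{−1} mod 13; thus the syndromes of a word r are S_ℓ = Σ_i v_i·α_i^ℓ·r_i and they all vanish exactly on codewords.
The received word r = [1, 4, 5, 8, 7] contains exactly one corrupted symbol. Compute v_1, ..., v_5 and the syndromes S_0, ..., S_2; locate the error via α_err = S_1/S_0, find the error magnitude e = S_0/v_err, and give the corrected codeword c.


S = (2, 3, 11), error at position 4, error magnitude e = 2, c = [1, 4, 5, 6, 7].

Step 1: column multipliers v_i = (∏_{j≠i}(α_i − α_j))^{−1} mod 13.
  i = 1 (α = 12): (12−7)(12−1)(12−8)(12−2) = 5·11·4·10 = 2200 ≡ 3, so v_1 = 3^{−1} = 9 (mod 13).
  i = 2 (α = 7): (7−12)(7−1)(7−8)(7−2) = (−5)·6·(−1)·5 = 150 ≡ 7, so v_2 = 7^{−1} = 2 (mod 13).
  i = 3 (α = 1): (1−12)(1−7)(1−8)(1−2) = (−11)·(−6)·(−7)·(−1) = 462 ≡ 7, so v_3 = 7^{−1} = 2 (mod 13).
  i = 4 (α = 8): (8−12)(8−7)(8−1)(8−2) = (−4)·1·7·6 = −168 ≡ 1, so v_4 = 1^{−1} = 1 (mod 13).
  i = 5 (α = 2): (2−12)(2−7)(2−1)(2−8) = (−10)·(−5)·1·(−6) = −300 ≡ 12, so v_5 = 12^{−1} = 12 (mod 13).
  v = [9, 2, 2, 1, 12].
Step 2: syndromes of r = [1, 4, 5, 8, 7] (all sums mod 13).
  S_0 = Σ v_i r_i = 9·1 + 2·4 + 2·5 + 1·8 + 12·7 = 119 ≡ 2.
  S_1 = Σ v_i α_i r_i = 9·12·1 + 2·7·4 + 2·1·5 + 1·8·8 + 12·2·7 = 406 ≡ 3.
  α_i^2 mod 13 = [1, 10, 1, 12, 4].
  S_2 = Σ v_i α_i^2 r_i = 9·1·1 + 2·10·4 + 2·1·5 + 1·12·8 + 12·4·7 = 531 ≡ 11.
  S = (2, 3, 11) ≠ 0, so r is not a codeword (an error is present).
Step 3: locate the error. For a single error e at position i, S_ℓ = v_i·e·α_i^ℓ, so α_err = S_1/S_0.
  S_0^{−1} = 2^{−1} = 7 (mod 13), so α_err = 3·7 = 21 ≡ 8 = α_4. Error position i = 4.
  Consistency check: S_2/S_1 = 11·9 = 99 ≡ 8 = α_err ✓ (single-error assumption holds).
Step 4: error magnitude e = S_0/v_4 = S_0·∏_{j≠4}(α_4 − α_j) = 2·1 = 2 ≡ 2 (mod 13).
Step 5: correct position 4: c_4 = r_4 − e = 8 − 2 ≡ 6 (mod 13). Hence c = [1, 4, 5, 6, 7].
  Check: interpolating c through the α_i gives m(x) = 3 + 2·x (degree < 2) with m(α_i) = c_i for every i, so c is indeed a codeword.


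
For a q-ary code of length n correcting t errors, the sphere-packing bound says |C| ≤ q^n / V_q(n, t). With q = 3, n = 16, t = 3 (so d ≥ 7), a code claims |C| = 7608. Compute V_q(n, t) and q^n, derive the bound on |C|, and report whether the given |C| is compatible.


V_q(n, t) = 4993, q^n = 43046721, Hamming bound = 8621, |C| = 7608 ≤ bound (satisfied).

Step 1: Compute V_q(n, t) = Σ_{j=0}^3 C(n, j) (q−1)^j.
  j = 0: C(16,0)·(2)^0 = 1·1 = 1.
  j = 1: C(16,1)·(2)^1 = 16·2 = 32.
  j = 2: C(16,2)·(2)^2 = 120·4 = 480.
  j = 3: C(16,3)·(2)^3 = 560·8 = 4480.
  V_q(n, t) = 1 + 32 + 480 + 4480 = 4993.
Step 2: q^n = 3^16 = 43046721.
Step 3: Hamming bound ⌊q^n / V_q(n,t)⌋ = ⌊43046721/4993⌋ = 8621.
Step 4: Compare |C| = 7608 to 8621: satisfied.
The claimed |C| lies below the Hamming bound.


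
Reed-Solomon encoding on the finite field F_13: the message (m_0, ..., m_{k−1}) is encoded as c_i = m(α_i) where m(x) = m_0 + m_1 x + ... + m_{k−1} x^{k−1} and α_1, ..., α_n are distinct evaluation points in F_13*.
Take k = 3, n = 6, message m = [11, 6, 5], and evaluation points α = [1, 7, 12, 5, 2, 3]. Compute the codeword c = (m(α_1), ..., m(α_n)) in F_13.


c = [9, 12, 10, 10, 4, 9]

Message polynomial: m(x) = 11 + 6·x + 5·x^2 (mod 13).
For each evaluation point α_i, compute m(α_i) mod 13:
  α_1 = 1: Horner steps 5 → 11 → 9, so m(1) = 9.
  α_2 = 7: Horner steps 5 → 2 → 12, so m(7) = 12.
  α_3 = 12: Horner steps 5 → 1 → 10, so m(12) = 10.
  α_4 = 5: Horner steps 5 → 5 → 10, so m(5) = 10.
  α_5 = 2: Horner steps 5 → 3 → 4, so m(2) = 4.
  α_6 = 3: Horner steps 5 → 8 → 9, so m(3) = 9.
Codeword c = [9, 12, 10, 10, 4, 9] ∈ F_13^6.


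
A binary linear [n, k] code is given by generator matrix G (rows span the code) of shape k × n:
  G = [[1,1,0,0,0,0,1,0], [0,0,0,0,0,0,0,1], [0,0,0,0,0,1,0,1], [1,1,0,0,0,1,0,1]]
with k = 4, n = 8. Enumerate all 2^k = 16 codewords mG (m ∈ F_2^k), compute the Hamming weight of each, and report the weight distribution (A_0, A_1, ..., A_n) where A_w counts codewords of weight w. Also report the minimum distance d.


Weight distribution: A_0 = 1, A_1 = 3, A_2 = 4, A_3 = 4, A_4 = 3, A_5 = 1. Minimum distance d = 1.

Enumerate all 2^4 = 16 messages m ∈ F_2^4.
For each, compute codeword c = mG in F_2^8, then tally its weight.
  m = 0000 → c = 00000000, weight = 0.
  m = 1000 → c = 11000010, weight = 3.
  m = 0100 → c = 00000001, weight = 1.
  m = 1100 → c = 11000011, weight = 4.
  m = 0010 → c = 00000101, weight = 2.
  m = 1010 → c = 11000111, weight = 5.
  m = 0110 → c = 00000100, weight = 1.
  m = 1110 → c = 11000110, weight = 4.
  m = 0001 → c = 11000101, weight = 4.
  m = 1001 → c = 00000111, weight = 3.
  m = 0101 → c = 11000100, weight = 3.
  m = 1101 → c = 00000110, weight = 2.
  m = 0011 → c = 11000000, weight = 2.
  m = 1011 → c = 00000010, weight = 1.
  m = 0111 → c = 11000001, weight = 3.
  m = 1111 → c = 00000011, weight = 2.
Tally weights:
  weight 0: 1 codewords.
  weight 1: 3 codewords.
  weight 2: 4 codewords.
  weight 3: 4 codewords.
  weight 4: 3 codewords.
  weight 5: 1 codewords.
Minimum distance d = smallest w > 0 with A_w > 0 = 1.
Sanity: Σ A_w = 16 = 2^4 = 16 ✓.


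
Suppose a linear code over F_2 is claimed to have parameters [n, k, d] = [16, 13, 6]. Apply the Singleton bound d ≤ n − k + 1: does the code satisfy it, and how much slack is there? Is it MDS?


Singleton RHS = n − k + 1 = 4, slack = -2, bound violated (no such code; not MDS).

Singleton bound: d ≤ n − k + 1.
Here n = 16, k = 13, so n − k + 1 = 4.
Given d = 6, check d ≤ 4: NO.
Slack = (n − k + 1) − d = -2.
The slack is negative: d = 6 exceeds n − k + 1 = 4 by 2, so the Singleton bound is violated and no linear [16, 13, 6]_2 code can exist. In particular it is not MDS (MDS requires d = n − k + 1 exactly).
Description: the claimed parameters are [16, 13, 6]_2; such a code would be impossible (violates the Singleton bound).


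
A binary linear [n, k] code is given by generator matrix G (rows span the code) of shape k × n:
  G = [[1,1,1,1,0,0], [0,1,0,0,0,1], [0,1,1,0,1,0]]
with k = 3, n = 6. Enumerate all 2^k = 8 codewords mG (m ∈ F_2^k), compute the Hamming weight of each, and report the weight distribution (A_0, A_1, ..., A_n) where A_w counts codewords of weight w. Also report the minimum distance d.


Weight distribution: A_0 = 1, A_2 = 1, A_3 = 3, A_4 = 2, A_5 = 1. Minimum distance d = 2.

Enumerate all 2^3 = 8 messages m ∈ F_2^3.
For each, compute codeword c = mG in F_2^6, then tally its weight.
  m = 000 → c = 000000, weight = 0.
  m = 100 → c = 111100, weight = 4.
  m = 010 → c = 010001, weight = 2.
  m = 110 → c = 101101, weight = 4.
  m = 001 → c = 011010, weight = 3.
  m = 101 → c = 100110, weight = 3.
  m = 011 → c = 001011, weight = 3.
  m = 111 → c = 110111, weight = 5.
Tally weights:
  weight 0: 1 codewords.
  weight 2: 1 codewords.
  weight 3: 3 codewords.
  weight 4: 2 codewords.
  weight 5: 1 codewords.
Minimum distance d = smallest w > 0 with A_w > 0 = 2.
Sanity: Σ A_w = 8 = 2^3 = 8 ✓.


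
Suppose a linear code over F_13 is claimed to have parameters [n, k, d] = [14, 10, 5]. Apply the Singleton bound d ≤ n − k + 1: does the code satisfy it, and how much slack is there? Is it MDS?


Singleton RHS = n − k + 1 = 5, slack = 0, bound satisfied, MDS.

Singleton bound: d ≤ n − k + 1.
Here n = 14, k = 10, so n − k + 1 = 5.
Given d = 5, check d ≤ 5: YES.
Slack = (n − k + 1) − d = 0.
The code is MDS (slack = 0).
Description: the claimed parameters are [14, 10, 5]_13; such a code would be MDS (meets Singleton bound).


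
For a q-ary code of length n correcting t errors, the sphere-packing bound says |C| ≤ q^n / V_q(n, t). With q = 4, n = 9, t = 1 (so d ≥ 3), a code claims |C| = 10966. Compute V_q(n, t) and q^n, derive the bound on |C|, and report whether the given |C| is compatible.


V_q(n, t) = 28, q^n = 262144, Hamming bound = 9362, |C| = 10966 > bound (violated).

Step 1: Compute V_q(n, t) = Σ_{j=0}^1 C(n, j) (q−1)^j.
  j = 0: C(9,0)·(3)^0 = 1·1 = 1.
  j = 1: C(9,1)·(3)^1 = 9·3 = 27.
  V_q(n, t) = 1 + 27 = 28.
Step 2: q^n = 4^9 = 262144.
Step 3: Hamming bound ⌊q^n / V_q(n,t)⌋ = ⌊262144/28⌋ = 9362.
Step 4: Compare |C| = 10966 to 9362: violated.
The claimed |C| lies above the Hamming bound, so no 4-ary code of length 9 with d ≥ 3 can have 10966 codewords.


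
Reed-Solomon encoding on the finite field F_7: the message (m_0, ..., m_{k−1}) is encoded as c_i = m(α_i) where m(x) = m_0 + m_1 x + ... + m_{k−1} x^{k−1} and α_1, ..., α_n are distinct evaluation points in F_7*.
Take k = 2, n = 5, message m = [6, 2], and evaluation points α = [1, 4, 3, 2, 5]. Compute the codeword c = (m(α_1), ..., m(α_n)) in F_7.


c = [1, 0, 5, 3, 2]

Message polynomial: m(x) = 6 + 2·x (mod 7).
For each evaluation point α_i, compute m(α_i) mod 7:
  α_1 = 1: Horner steps 2 → 1, so m(1) = 1.
  α_2 = 4: Horner steps 2 → 0, so m(4) = 0.
  α_3 = 3: Horner steps 2 → 5, so m(3) = 5.
  α_4 = 2: Horner steps 2 → 3, so m(2) = 3.
  α_5 = 5: Horner steps 2 → 2, so m(5) = 2.
Codeword c = [1, 0, 5, 3, 2] ∈ F_7^5.


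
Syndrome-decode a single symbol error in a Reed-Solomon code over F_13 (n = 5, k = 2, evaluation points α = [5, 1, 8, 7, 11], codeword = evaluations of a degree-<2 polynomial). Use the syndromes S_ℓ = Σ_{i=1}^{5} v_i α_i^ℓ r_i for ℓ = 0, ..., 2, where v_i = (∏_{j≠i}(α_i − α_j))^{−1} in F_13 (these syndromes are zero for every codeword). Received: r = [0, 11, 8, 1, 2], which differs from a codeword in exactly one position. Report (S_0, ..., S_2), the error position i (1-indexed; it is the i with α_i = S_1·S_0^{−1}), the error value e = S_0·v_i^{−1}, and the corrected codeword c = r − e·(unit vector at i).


S = (5, 3, 7), error at position 5, error magnitude e = 12, c = [0, 11, 8, 1, 3].

Step 1: column multipliers v_i = (∏_{j≠i}(α_i − α_j))^{−1} mod 13.
  i = 1 (α = 5): (5−1)(5−8)(5−7)(5−11) = 4·(−3)·(−2)·(−6) = −144 ≡ 12, so v_1 = 12^{−1} = 12 (mod 13).
  i = 2 (α = 1): (1−5)(1−8)(1−7)(1−11) = (−4)·(−7)·(−6)·(−10) = 1680 ≡ 3, so v_2 = 3^{−1} = 9 (mod 13).
  i = 3 (α = 8): (8−5)(8−1)(8−7)(8−11) = 3·7·1·(−3) = −63 ≡ 2, so v_3 = 2^{−1} = 7 (mod 13).
  i = 4 (α = 7): (7−5)(7−1)(7−8)(7−11) = 2·6·(−1)·(−4) = 48 ≡ 9, so v_4 = 9^{−1} = 3 (mod 13).
  i = 5 (α = 11): (11−5)(11−1)(11−8)(11−7) = 6·10·3·4 = 720 ≡ 5, so v_5 = 5^{−1} = 8 (mod 13).
  v = [12, 9, 7, 3, 8].
Step 2: syndromes of r = [0, 11, 8, 1, 2] (all sums mod 13).
  S_0 = Σ v_i r_i = 12·0 + 9·11 + 7·8 + 3·1 + 8·2 = 174 ≡ 5.
  S_1 = Σ v_i α_i r_i = 12·5·0 + 9·1·11 + 7·8·8 + 3·7·1 + 8·11·2 = 744 ≡ 3.
  α_i^2 mod 13 = [12, 1, 12, 10, 4].
  S_2 = Σ v_i α_i^2 r_i = 12·12·0 + 9·1·11 + 7·12·8 + 3·10·1 + 8·4·2 = 865 ≡ 7.
  S = (5, 3, 7) ≠ 0, so r is not a codeword (an error is present).
Step 3: locate the error. For a single error e at position i, S_ℓ = v_i·e·α_i^ℓ, so α_err = S_1/S_0.
  S_0^{−1} = 5^{−1} = 8 (mod 13), so α_err = 3·8 = 24 ≡ 11 = α_5. Error position i = 5.
  Consistency check: S_2/S_1 = 7·9 = 63 ≡ 11 = α_err ✓ (single-error assumption holds).
Step 4: error magnitude e = S_0/v_5 = S_0·∏_{j≠5}(α_5 − α_j) = 5·5 = 25 ≡ 12 (mod 13).
Step 5: correct position 5: c_5 = r_5 − e = 2 − 12 ≡ 3 (mod 13). Hence c = [0, 11, 8, 1, 3].
  Check: interpolating c through the α_i gives m(x) = 4 + 7·x (degree < 2) with m(α_i) = c_i for every i, so c is indeed a codeword.


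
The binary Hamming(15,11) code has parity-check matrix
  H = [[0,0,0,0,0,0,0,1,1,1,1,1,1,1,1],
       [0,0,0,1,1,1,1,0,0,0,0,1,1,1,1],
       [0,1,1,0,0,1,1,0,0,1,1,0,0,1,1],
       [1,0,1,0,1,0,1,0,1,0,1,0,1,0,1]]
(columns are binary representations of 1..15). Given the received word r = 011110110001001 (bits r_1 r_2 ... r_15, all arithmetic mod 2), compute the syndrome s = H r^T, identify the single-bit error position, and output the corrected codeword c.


s = (1, 1, 0, 0)^T, error position = 12, corrected codeword c = 011110110000001

Compute s = H r^T mod 2 one row at a time:
  s_1 = 1 + 0 + 0 + 0 + 1 + 0 + 0 + 1 = 3 ≡ 1 (mod 2).
  s_2 = 1 + 1 + 0 + 1 + 1 + 0 + 0 + 1 = 5 ≡ 1 (mod 2).
  s_3 = 1 + 1 + 0 + 1 + 0 + 0 + 0 + 1 = 4 ≡ 0 (mod 2).
  s_4 = 0 + 1 + 1 + 1 + 0 + 0 + 0 + 1 = 4 ≡ 0 (mod 2).
s = (1, 1, 0, 0)^T — this equals column 12 of H (binary 1100), so error is at position 12.
Correct: flip bit 12 of r = 011110110001001 to get c = 011110110000001.


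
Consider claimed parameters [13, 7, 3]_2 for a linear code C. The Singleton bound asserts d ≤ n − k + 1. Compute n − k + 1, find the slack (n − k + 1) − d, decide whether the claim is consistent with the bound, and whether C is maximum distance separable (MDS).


Singleton RHS = n − k + 1 = 7, slack = 4, bound satisfied, not MDS.

Singleton bound: d ≤ n − k + 1.
Here n = 13, k = 7, so n − k + 1 = 7.
Given d = 3, check d ≤ 7: YES.
Slack = (n − k + 1) − d = 4.
The code is NOT MDS (slack = 4 > 0).
Description: the claimed parameters are [13, 7, 3]_2; such a code would be non-MDS.


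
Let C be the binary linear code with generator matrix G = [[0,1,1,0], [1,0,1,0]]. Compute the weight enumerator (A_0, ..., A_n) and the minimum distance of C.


Weight distribution: A_0 = 1, A_2 = 3. Minimum distance d = 2.

Enumerate all 2^2 = 4 messages m ∈ F_2^2.
For each, compute codeword c = mG in F_2^4, then tally its weight.
  m = 00 → c = 0000, weight = 0.
  m = 10 → c = 0110, weight = 2.
  m = 01 → c = 1010, weight = 2.
  m = 11 → c = 1100, weight = 2.
Tally weights:
  weight 0: 1 codewords.
  weight 2: 3 codewords.
Minimum distance d = smallest w > 0 with A_w > 0 = 2.
Sanity: Σ A_w = 4 = 2^2 = 4 ✓.


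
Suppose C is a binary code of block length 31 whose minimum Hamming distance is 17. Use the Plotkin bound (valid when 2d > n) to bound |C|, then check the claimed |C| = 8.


Plotkin bound M ≤ 10; given |C| = 8 ≤ bound (satisfied).

Check applicability: 2d = 34, n = 31.
2d − n = 3 > 0, so Plotkin applies.
Compute d/(2d−n) = 17/3 ≈ 5.6667.
⌊d/(2d−n)⌋ = 5.
Plotkin bound: M ≤ 2·5 = 10.
Given |C| = 8, check: satisfied.
This |C| is below the Plotkin bound.


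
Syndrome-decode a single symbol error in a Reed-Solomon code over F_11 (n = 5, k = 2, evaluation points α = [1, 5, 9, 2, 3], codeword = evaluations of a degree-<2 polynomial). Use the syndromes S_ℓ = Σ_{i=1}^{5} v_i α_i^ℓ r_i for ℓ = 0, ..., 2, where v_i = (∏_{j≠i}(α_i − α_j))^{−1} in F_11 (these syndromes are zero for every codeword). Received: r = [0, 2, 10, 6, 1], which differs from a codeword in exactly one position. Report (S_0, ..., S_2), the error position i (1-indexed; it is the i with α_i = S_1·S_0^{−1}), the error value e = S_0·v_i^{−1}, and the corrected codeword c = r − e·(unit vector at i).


S = (3, 5, 1), error at position 3, error magnitude e = 6, c = [0, 2, 4, 6, 1].

Step 1: column multipliers v_i = (∏_{j≠i}(α_i − α_j))^{−1} mod 11.
  i = 1 (α = 1): (1−5)(1−9)(1−2)(1−3) = (−4)·(−8)·(−1)·(−2) = 64 ≡ 9, so v_1 = 9^{−1} = 5 (mod 11).
  i = 2 (α = 5): (5−1)(5−9)(5−2)(5−3) = 4·(−4)·3·2 = −96 ≡ 3, so v_2 = 3^{−1} = 4 (mod 11).
  i = 3 (α = 9): (9−1)(9−5)(9−2)(9−3) = 8·4·7·6 = 1344 ≡ 2, so v_3 = 2^{−1} = 6 (mod 11).
  i = 4 (α = 2): (2−1)(2−5)(2−9)(2−3) = 1·(−3)·(−7)·(−1) = −21 ≡ 1, so v_4 = 1^{−1} = 1 (mod 11).
  i = 5 (α = 3): (3−1)(3−5)(3−9)(3−2) = 2·(−2)·(−6)·1 = 24 ≡ 2, so v_5 = 2^{−1} = 6 (mod 11).
  v = [5, 4, 6, 1, 6].
Step 2: syndromes of r = [0, 2, 10, 6, 1] (all sums mod 11).
  S_0 = Σ v_i r_i = 5·0 + 4·2 + 6·10 + 1·6 + 6·1 = 80 ≡ 3.
  S_1 = Σ v_i α_i r_i = 5·1·0 + 4·5·2 + 6·9·10 + 1·2·6 + 6·3·1 = 610 ≡ 5.
  α_i^2 mod 11 = [1, 3, 4, 4, 9].
  S_2 = Σ v_i α_i^2 r_i = 5·1·0 + 4·3·2 + 6·4·10 + 1·4·6 + 6·9·1 = 342 ≡ 1.
  S = (3, 5, 1) ≠ 0, so r is not a codeword (an error is present).
Step 3: locate the error. For a single error e at position i, S_ℓ = v_i·e·α_i^ℓ, so α_err = S_1/S_0.
  S_0^{−1} = 3^{−1} = 4 (mod 11), so α_err = 5·4 = 20 ≡ 9 = α_3. Error position i = 3.
  Consistency check: S_2/S_1 = 1·9 = 9 ≡ 9 = α_err ✓ (single-error assumption holds).
Step 4: error magnitude e = S_0/v_3 = S_0·∏_{j≠3}(α_3 − α_j) = 3·2 = 6 ≡ 6 (mod 11).
Step 5: correct position 3: c_3 = r_3 − e = 10 − 6 ≡ 4 (mod 11). Hence c = [0, 2, 4, 6, 1].
  Check: interpolating c through the α_i gives m(x) = 5 + 6·x (degree < 2) with m(α_i) = c_i for every i, so c is indeed a codeword.


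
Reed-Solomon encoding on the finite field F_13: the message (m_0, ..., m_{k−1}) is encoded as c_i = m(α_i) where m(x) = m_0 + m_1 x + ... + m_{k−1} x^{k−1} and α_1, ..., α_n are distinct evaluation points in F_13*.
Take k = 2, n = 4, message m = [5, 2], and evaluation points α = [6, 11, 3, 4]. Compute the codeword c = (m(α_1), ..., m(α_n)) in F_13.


c = [4, 1, 11, 0]

Message polynomial: m(x) = 5 + 2·x (mod 13).
For each evaluation point α_i, compute m(α_i) mod 13:
  α_1 = 6: Horner steps 2 → 4, so m(6) = 4.
  α_2 = 11: Horner steps 2 → 1, so m(11) = 1.
  α_3 = 3: Horner steps 2 → 11, so m(3) = 11.
  α_4 = 4: Horner steps 2 → 0, so m(4) = 0.
Codeword c = [4, 1, 11, 0] ∈ F_13^4.


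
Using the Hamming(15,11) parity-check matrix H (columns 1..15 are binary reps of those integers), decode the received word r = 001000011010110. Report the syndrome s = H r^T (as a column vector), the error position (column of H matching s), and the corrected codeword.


s = (1, 0, 1, 0)^T, error position = 10, corrected codeword c = 001000011110110

Compute s = H r^T mod 2 one row at a time:
  s_1 = 1 + 1 + 0 + 1 + 0 + 1 + 1 + 0 = 5 ≡ 1 (mod 2).
  s_2 = 0 + 0 + 0 + 0 + 0 + 1 + 1 + 0 = 2 ≡ 0 (mod 2).
  s_3 = 0 + 1 + 0 + 0 + 0 + 1 + 1 + 0 = 3 ≡ 1 (mod 2).
  s_4 = 0 + 1 + 0 + 0 + 1 + 1 + 1 + 0 = 4 ≡ 0 (mod 2).
s = (1, 0, 1, 0)^T — this equals column 10 of H (binary 1010), so error is at position 10.
Correct: flip bit 10 of r = 001000011010110 to get c = 001000011110110.


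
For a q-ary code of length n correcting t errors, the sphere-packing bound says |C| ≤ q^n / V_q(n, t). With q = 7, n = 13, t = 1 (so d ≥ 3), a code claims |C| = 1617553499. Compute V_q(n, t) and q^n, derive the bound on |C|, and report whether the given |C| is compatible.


V_q(n, t) = 79, q^n = 96889010407, Hamming bound = 1226443169, |C| = 1617553499 > bound (violated).

Step 1: Compute V_q(n, t) = Σ_{j=0}^1 C(n, j) (q−1)^j.
  j = 0: C(13,0)·(6)^0 = 1·1 = 1.
  j = 1: C(13,1)·(6)^1 = 13·6 = 78.
  V_q(n, t) = 1 + 78 = 79.
Step 2: q^n = 7^13 = 96889010407.
Step 3: Hamming bound ⌊q^n / V_q(n,t)⌋ = ⌊96889010407/79⌋ = 1226443169.
Step 4: Compare |C| = 1617553499 to 1226443169: violated.
The claimed |C| lies above the Hamming bound, so no 7-ary code of length 13 with d ≥ 3 can have 1617553499 codewords.


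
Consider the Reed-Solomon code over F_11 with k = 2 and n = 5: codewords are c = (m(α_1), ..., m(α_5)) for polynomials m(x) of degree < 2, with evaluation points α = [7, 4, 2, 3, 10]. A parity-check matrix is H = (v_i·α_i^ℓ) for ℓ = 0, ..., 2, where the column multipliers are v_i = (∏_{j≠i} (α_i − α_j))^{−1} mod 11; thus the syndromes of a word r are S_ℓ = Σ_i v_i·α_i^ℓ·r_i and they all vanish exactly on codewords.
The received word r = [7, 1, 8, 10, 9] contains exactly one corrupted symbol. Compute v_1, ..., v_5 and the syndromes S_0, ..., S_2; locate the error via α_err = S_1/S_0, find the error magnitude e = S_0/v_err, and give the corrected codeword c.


S = (1, 10, 1), error at position 5, error magnitude e = 7, c = [7, 1, 8, 10, 2].

Step 1: column multipliers v_i = (∏_{j≠i}(α_i − α_j))^{−1} mod 11.
  i = 1 (α = 7): (7−4)(7−2)(7−3)(7−10) = 3·5·4·(−3) = −180 ≡ 7, so v_1 = 7^{−1} = 8 (mod 11).
  i = 2 (α = 4): (4−7)(4−2)(4−3)(4−10) = (−3)·2·1·(−6) = 36 ≡ 3, so v_2 = 3^{−1} = 4 (mod 11).
  i = 3 (α = 2): (2−7)(2−4)(2−3)(2−10) = (−5)·(−2)·(−1)·(−8) = 80 ≡ 3, so v_3 = 3^{−1} = 4 (mod 11).
  i = 4 (α = 3): (3−7)(3−4)(3−2)(3−10) = (−4)·(−1)·1·(−7) = −28 ≡ 5, so v_4 = 5^{−1} = 9 (mod 11).
  i = 5 (α = 10): (10−7)(10−4)(10−2)(10−3) = 3·6·8·7 = 1008 ≡ 7, so v_5 = 7^{−1} = 8 (mod 11).
  v = [8, 4, 4, 9, 8].
Step 2: syndromes of r = [7, 1, 8, 10, 9] (all sums mod 11).
  S_0 = Σ v_i r_i = 8·7 + 4·1 + 4·8 + 9·10 + 8·9 = 254 ≡ 1.
  S_1 = Σ v_i α_i r_i = 8·7·7 + 4·4·1 + 4·2·8 + 9·3·10 + 8·10·9 = 1462 ≡ 10.
  α_i^2 mod 11 = [5, 5, 4, 9, 1].
  S_2 = Σ v_i α_i^2 r_i = 8·5·7 + 4·5·1 + 4·4·8 + 9·9·10 + 8·1·9 = 1310 ≡ 1.
  S = (1, 10, 1) ≠ 0, so r is not a codeword (an error is present).
Step 3: locate the error. For a single error e at position i, S_ℓ = v_i·e·α_i^ℓ, so α_err = S_1/S_0.
  S_0^{−1} = 1^{−1} = 1 (mod 11), so α_err = 10·1 = 10 ≡ 10 = α_5. Error position i = 5.
  Consistency check: S_2/S_1 = 1·10 = 10 ≡ 10 = α_err ✓ (single-error assumption holds).
Step 4: error magnitude e = S_0/v_5 = S_0·∏_{j≠5}(α_5 − α_j) = 1·7 = 7 ≡ 7 (mod 11).
Step 5: correct position 5: c_5 = r_5 − e = 9 − 7 ≡ 2 (mod 11). Hence c = [7, 1, 8, 10, 2].
  Check: interpolating c through the α_i gives m(x) = 4 + 2·x (degree < 2) with m(α_i) = c_i for every i, so c is indeed a codeword.


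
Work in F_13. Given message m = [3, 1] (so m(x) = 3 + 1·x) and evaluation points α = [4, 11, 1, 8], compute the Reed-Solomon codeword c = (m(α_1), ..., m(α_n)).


c = [7, 1, 4, 11]

Message polynomial: m(x) = 3 + 1·x (mod 13).
For each evaluation point α_i, compute m(α_i) mod 13:
  α_1 = 4: Horner steps 1 → 7, so m(4) = 7.
  α_2 = 11: Horner steps 1 → 1, so m(11) = 1.
  α_3 = 1: Horner steps 1 → 4, so m(1) = 4.
  α_4 = 8: Horner steps 1 → 11, so m(8) = 11.
Codeword c = [7, 1, 4, 11] ∈ F_13^4.


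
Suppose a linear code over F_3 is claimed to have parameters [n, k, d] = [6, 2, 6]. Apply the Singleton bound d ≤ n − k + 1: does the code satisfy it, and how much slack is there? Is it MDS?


Singleton RHS = n − k + 1 = 5, slack = -1, bound violated (no such code; not MDS).

Singleton bound: d ≤ n − k + 1.
Here n = 6, k = 2, so n − k + 1 = 5.
Given d = 6, check d ≤ 5: NO.
Slack = (n − k + 1) − d = -1.
The slack is negative: d = 6 exceeds n − k + 1 = 5 by 1, so the Singleton bound is violated and no linear [6, 2, 6]_3 code can exist. In particular it is not MDS (MDS requires d = n − k + 1 exactly).
Description: the claimed parameters are [6, 2, 6]_3; such a code would be impossible (violates the Singleton bound).


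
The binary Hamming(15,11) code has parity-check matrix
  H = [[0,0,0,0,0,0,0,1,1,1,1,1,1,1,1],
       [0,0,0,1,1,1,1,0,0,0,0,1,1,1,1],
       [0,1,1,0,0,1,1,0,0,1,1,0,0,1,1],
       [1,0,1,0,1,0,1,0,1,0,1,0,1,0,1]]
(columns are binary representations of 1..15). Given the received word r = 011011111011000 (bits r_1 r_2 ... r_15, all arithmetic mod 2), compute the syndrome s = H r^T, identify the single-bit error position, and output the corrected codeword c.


s = (0, 0, 1, 1)^T, error position = 3, corrected codeword c = 010011111011000

Compute s = H r^T mod 2 one row at a time:
  s_1 = 1 + 1 + 0 + 1 + 1 + 0 + 0 + 0 = 4 ≡ 0 (mod 2).
  s_2 = 0 + 1 + 1 + 1 + 1 + 0 + 0 + 0 = 4 ≡ 0 (mod 2).
  s_3 = 1 + 1 + 1 + 1 + 0 + 1 + 0 + 0 = 5 ≡ 1 (mod 2).
  s_4 = 0 + 1 + 1 + 1 + 1 + 1 + 0 + 0 = 5 ≡ 1 (mod 2).
s = (0, 0, 1, 1)^T — this equals column 3 of H (binary 0011), so error is at position 3.
Correct: flip bit 3 of r = 011011111011000 to get c = 010011111011000.


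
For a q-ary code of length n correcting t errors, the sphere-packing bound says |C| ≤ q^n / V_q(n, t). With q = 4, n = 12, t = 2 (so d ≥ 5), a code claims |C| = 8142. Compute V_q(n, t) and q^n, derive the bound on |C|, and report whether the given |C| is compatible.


V_q(n, t) = 631, q^n = 16777216, Hamming bound = 26588, |C| = 8142 ≤ bound (satisfied).

Step 1: Compute V_q(n, t) = Σ_{j=0}^2 C(n, j) (q−1)^j.
  j = 0: C(12,0)·(3)^0 = 1·1 = 1.
  j = 1: C(12,1)·(3)^1 = 12·3 = 36.
  j = 2: C(12,2)·(3)^2 = 66·9 = 594.
  V_q(n, t) = 1 + 36 + 594 = 631.
Step 2: q^n = 4^12 = 16777216.
Step 3: Hamming bound ⌊q^n / V_q(n,t)⌋ = ⌊16777216/631⌋ = 26588.
Step 4: Compare |C| = 8142 to 26588: satisfied.
The claimed |C| lies below the Hamming bound.


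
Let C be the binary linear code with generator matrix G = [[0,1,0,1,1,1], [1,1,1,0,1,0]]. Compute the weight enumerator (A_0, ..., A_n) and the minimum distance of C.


Weight distribution: A_0 = 1, A_4 = 3. Minimum distance d = 4.

Enumerate all 2^2 = 4 messages m ∈ F_2^2.
For each, compute codeword c = mG in F_2^6, then tally its weight.
  m = 00 → c = 000000, weight = 0.
  m = 10 → c = 010111, weight = 4.
  m = 01 → c = 111010, weight = 4.
  m = 11 → c = 101101, weight = 4.
Tally weights:
  weight 0: 1 codewords.
  weight 4: 3 codewords.
Minimum distance d = smallest w > 0 with A_w > 0 = 4.
Sanity: Σ A_w = 4 = 2^2 = 4 ✓.


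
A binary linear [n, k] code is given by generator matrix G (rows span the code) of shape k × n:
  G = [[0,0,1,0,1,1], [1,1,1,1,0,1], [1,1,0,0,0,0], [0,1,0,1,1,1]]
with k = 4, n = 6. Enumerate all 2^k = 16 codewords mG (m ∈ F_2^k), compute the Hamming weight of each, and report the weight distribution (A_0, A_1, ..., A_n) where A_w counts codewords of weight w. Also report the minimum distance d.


Weight distribution: A_0 = 1, A_2 = 4, A_3 = 6, A_4 = 3, A_5 = 2. Minimum distance d = 2.

Enumerate all 2^4 = 16 messages m ∈ F_2^4.
For each, compute codeword c = mG in F_2^6, then tally its weight.
  m = 0000 → c = 000000, weight = 0.
  m = 1000 → c = 001011, weight = 3.
  m = 0100 → c = 111101, weight = 5.
  m = 1100 → c = 110110, weight = 4.
  m = 0010 → c = 110000, weight = 2.
  m = 1010 → c = 111011, weight = 5.
  m = 0110 → c = 001101, weight = 3.
  m = 1110 → c = 000110, weight = 2.
  m = 0001 → c = 010111, weight = 4.
  m = 1001 → c = 011100, weight = 3.
  m = 0101 → c = 101010, weight = 3.
  m = 1101 → c = 100001, weight = 2.
  m = 0011 → c = 100111, weight = 4.
  m = 1011 → c = 101100, weight = 3.
  m = 0111 → c = 011010, weight = 3.
  m = 1111 → c = 010001, weight = 2.
Tally weights:
  weight 0: 1 codewords.
  weight 2: 4 codewords.
  weight 3: 6 codewords.
  weight 4: 3 codewords.
  weight 5: 2 codewords.
Minimum distance d = smallest w > 0 with A_w > 0 = 2.
Sanity: Σ A_w = 16 = 2^4 = 16 ✓.


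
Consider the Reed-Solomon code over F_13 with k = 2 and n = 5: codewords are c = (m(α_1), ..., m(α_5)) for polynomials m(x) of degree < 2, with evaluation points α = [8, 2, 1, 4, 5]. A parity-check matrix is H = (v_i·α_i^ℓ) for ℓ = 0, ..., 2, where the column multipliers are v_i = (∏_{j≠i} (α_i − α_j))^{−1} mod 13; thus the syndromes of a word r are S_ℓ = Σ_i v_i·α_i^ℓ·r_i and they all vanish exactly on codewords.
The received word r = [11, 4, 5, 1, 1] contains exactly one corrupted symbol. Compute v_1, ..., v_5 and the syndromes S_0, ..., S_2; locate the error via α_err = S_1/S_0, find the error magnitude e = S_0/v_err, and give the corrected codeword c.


S = (7, 2, 8), error at position 4, error magnitude e = 12, c = [11, 4, 5, 2, 1].

Step 1: column multipliers v_i = (∏_{j≠i}(α_i − α_j))^{−1} mod 13.
  i = 1 (α = 8): (8−2)(8−1)(8−4)(8−5) = 6·7·4·3 = 504 ≡ 10, so v_1 = 10^{−1} = 4 (mod 13).
  i = 2 (α = 2): (2−8)(2−1)(2−4)(2−5) = (−6)·1·(−2)·(−3) = −36 ≡ 3, so v_2 = 3^{−1} = 9 (mod 13).
  i = 3 (α = 1): (1−8)(1−2)(1−4)(1−5) = (−7)·(−1)·(−3)·(−4) = 84 ≡ 6, so v_3 = 6^{−1} = 11 (mod 13).
  i = 4 (α = 4): (4−8)(4−2)(4−1)(4−5) = (−4)·2·3·(−1) = 24 ≡ 11, so v_4 = 11^{−1} = 6 (mod 13).
  i = 5 (α = 5): (5−8)(5−2)(5−1)(5−4) = (−3)·3·4·1 = −36 ≡ 3, so v_5 = 3^{−1} = 9 (mod 13).
  v = [4, 9, 11, 6, 9].
Step 2: syndromes of r = [11, 4, 5, 1, 1] (all sums mod 13).
  S_0 = Σ v_i r_i = 4·11 + 9·4 + 11·5 + 6·1 + 9·1 = 150 ≡ 7.
  S_1 = Σ v_i α_i r_i = 4·8·11 + 9·2·4 + 11·1·5 + 6·4·1 + 9·5·1 = 548 ≡ 2.
  α_i^2 mod 13 = [12, 4, 1, 3, 12].
  S_2 = Σ v_i α_i^2 r_i = 4·12·11 + 9·4·4 + 11·1·5 + 6·3·1 + 9·12·1 = 853 ≡ 8.
  S = (7, 2, 8) ≠ 0, so r is not a codeword (an error is present).
Step 3: locate the error. For a single error e at position i, S_ℓ = v_i·e·α_i^ℓ, so α_err = S_1/S_0.
  S_0^{−1} = 7^{−1} = 2 (mod 13), so α_err = 2·2 = 4 ≡ 4 = α_4. Error position i = 4.
  Consistency check: S_2/S_1 = 8·7 = 56 ≡ 4 = α_err ✓ (single-error assumption holds).
Step 4: error magnitude e = S_0/v_4 = S_0·∏_{j≠4}(α_4 − α_j) = 7·11 = 77 ≡ 12 (mod 13).
Step 5: correct position 4: c_4 = r_4 − e = 1 − 12 ≡ 2 (mod 13). Hence c = [11, 4, 5, 2, 1].
  Check: interpolating c through the α_i gives m(x) = 6 + 12·x (degree < 2) with m(α_i) = c_i for every i, so c is indeed a codeword.


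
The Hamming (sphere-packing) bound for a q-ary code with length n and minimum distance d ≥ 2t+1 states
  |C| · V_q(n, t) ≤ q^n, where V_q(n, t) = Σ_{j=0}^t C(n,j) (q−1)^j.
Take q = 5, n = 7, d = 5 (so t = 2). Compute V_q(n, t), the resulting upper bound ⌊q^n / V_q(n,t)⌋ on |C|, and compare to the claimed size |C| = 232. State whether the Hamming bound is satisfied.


V_q(n, t) = 365, q^n = 78125, Hamming bound = 214, |C| = 232 > bound (violated).

Step 1: Compute V_q(n, t) = Σ_{j=0}^2 C(n, j) (q−1)^j.
  j = 0: C(7,0)·(4)^0 = 1·1 = 1.
  j = 1: C(7,1)·(4)^1 = 7·4 = 28.
  j = 2: C(7,2)·(4)^2 = 21·16 = 336.
  V_q(n, t) = 1 + 28 + 336 = 365.
Step 2: q^n = 5^7 = 78125.
Step 3: Hamming bound ⌊q^n / V_q(n,t)⌋ = ⌊78125/365⌋ = 214.
Step 4: Compare |C| = 232 to 214: violated.
The claimed |C| lies above the Hamming bound, so no 5-ary code of length 7 with d ≥ 5 can have 232 codewords.


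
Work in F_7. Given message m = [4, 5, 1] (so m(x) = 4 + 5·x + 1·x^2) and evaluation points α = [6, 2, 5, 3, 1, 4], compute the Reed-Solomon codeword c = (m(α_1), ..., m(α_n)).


c = [0, 4, 5, 0, 3, 5]

Message polynomial: m(x) = 4 + 5·x + 1·x^2 (mod 7).
For each evaluation point α_i, compute m(α_i) mod 7:
  α_1 = 6: Horner steps 1 → 4 → 0, so m(6) = 0.
  α_2 = 2: Horner steps 1 → 0 → 4, so m(2) = 4.
  α_3 = 5: Horner steps 1 → 3 → 5, so m(5) = 5.
  α_4 = 3: Horner steps 1 → 1 → 0, so m(3) = 0.
  α_5 = 1: Horner steps 1 → 6 → 3, so m(1) = 3.
  α_6 = 4: Horner steps 1 → 2 → 5, so m(4) = 5.
Codeword c = [0, 4, 5, 0, 3, 5] ∈ F_7^6.


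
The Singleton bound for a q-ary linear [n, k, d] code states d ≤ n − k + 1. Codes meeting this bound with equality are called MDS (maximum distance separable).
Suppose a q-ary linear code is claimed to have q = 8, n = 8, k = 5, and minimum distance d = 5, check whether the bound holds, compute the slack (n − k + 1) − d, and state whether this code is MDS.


Singleton RHS = n − k + 1 = 4, slack = -1, bound violated (no such code; not MDS).

Singleton bound: d ≤ n − k + 1.
Here n = 8, k = 5, so n − k + 1 = 4.
Given d = 5, check d ≤ 4: NO.
Slack = (n − k + 1) − d = -1.
The slack is negative: d = 5 exceeds n − k + 1 = 4 by 1, so the Singleton bound is violated and no linear [8, 5, 5]_8 code can exist. In particular it is not MDS (MDS requires d = n − k + 1 exactly).
Description: the claimed parameters are [8, 5, 5]_8; such a code would be impossible (violates the Singleton bound).


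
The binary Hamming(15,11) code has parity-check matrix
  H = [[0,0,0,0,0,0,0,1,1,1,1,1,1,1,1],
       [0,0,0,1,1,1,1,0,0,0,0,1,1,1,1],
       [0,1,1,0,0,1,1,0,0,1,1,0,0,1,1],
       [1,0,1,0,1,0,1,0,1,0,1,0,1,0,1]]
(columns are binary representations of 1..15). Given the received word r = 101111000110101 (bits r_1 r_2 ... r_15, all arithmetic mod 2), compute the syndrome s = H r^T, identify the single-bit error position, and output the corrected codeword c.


s = (0, 1, 1, 0)^T, error position = 6, corrected codeword c = 101110000110101

Compute s = H r^T mod 2 one row at a time:
  s_1 = 0 + 0 + 1 + 1 + 0 + 1 + 0 + 1 = 4 ≡ 0 (mod 2).
  s_2 = 1 + 1 + 1 + 0 + 0 + 1 + 0 + 1 = 5 ≡ 1 (mod 2).
  s_3 = 0 + 1 + 1 + 0 + 1 + 1 + 0 + 1 = 5 ≡ 1 (mod 2).
  s_4 = 1 + 1 + 1 + 0 + 0 + 1 + 1 + 1 = 6 ≡ 0 (mod 2).
s = (0, 1, 1, 0)^T — this equals column 6 of H (binary 0110), so error is at position 6.
Correct: flip bit 6 of r = 101111000110101 to get c = 101110000110101.


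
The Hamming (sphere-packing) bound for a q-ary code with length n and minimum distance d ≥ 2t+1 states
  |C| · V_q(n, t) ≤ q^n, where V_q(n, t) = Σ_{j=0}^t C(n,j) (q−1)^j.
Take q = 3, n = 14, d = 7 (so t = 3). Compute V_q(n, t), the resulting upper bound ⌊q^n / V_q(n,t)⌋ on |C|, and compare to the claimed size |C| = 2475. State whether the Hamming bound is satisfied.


V_q(n, t) = 3305, q^n = 4782969, Hamming bound = 1447, |C| = 2475 > bound (violated).

Step 1: Compute V_q(n, t) = Σ_{j=0}^3 C(n, j) (q−1)^j.
  j = 0: C(14,0)·(2)^0 = 1·1 = 1.
  j = 1: C(14,1)·(2)^1 = 14·2 = 28.
  j = 2: C(14,2)·(2)^2 = 91·4 = 364.
  j = 3: C(14,3)·(2)^3 = 364·8 = 2912.
  V_q(n, t) = 1 + 28 + 364 + 2912 = 3305.
Step 2: q^n = 3^14 = 4782969.
Step 3: Hamming bound ⌊q^n / V_q(n,t)⌋ = ⌊4782969/3305⌋ = 1447.
Step 4: Compare |C| = 2475 to 1447: violated.
The claimed |C| lies above the Hamming bound, so no 3-ary code of length 14 with d ≥ 7 can have 2475 codewords.


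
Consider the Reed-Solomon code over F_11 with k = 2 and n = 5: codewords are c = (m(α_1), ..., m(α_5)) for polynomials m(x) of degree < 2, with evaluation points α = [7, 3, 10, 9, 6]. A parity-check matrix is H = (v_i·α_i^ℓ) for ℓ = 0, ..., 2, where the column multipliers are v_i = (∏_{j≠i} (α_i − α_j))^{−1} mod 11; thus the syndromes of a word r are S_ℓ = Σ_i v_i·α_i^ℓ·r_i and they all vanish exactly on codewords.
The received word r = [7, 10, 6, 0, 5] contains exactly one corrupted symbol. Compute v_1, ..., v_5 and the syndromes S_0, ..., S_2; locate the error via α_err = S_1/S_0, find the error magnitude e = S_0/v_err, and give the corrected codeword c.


S = (10, 1, 10), error at position 3, error magnitude e = 4, c = [7, 10, 2, 0, 5].

Step 1: column multipliers v_i = (∏_{j≠i}(α_i − α_j))^{−1} mod 11.
  i = 1 (α = 7): (7−3)(7−10)(7−9)(7−6) = 4·(−3)·(−2)·1 = 24 ≡ 2, so v_1 = 2^{−1} = 6 (mod 11).
  i = 2 (α = 3): (3−7)(3−10)(3−9)(3−6) = (−4)·(−7)·(−6)·(−3) = 504 ≡ 9, so v_2 = 9^{−1} = 5 (mod 11).
  i = 3 (α = 10): (10−7)(10−3)(10−9)(10−6) = 3·7·1·4 = 84 ≡ 7, so v_3 = 7^{−1} = 8 (mod 11).
  i = 4 (α = 9): (9−7)(9−3)(9−10)(9−6) = 2·6·(−1)·3 = −36 ≡ 8, so v_4 = 8^{−1} = 7 (mod 11).
  i = 5 (α = 6): (6−7)(6−3)(6−10)(6−9) = (−1)·3·(−4)·(−3) = −36 ≡ 8, so v_5 = 8^{−1} = 7 (mod 11).
  v = [6, 5, 8, 7, 7].
Step 2: syndromes of r = [7, 10, 6, 0, 5] (all sums mod 11).
  S_0 = Σ v_i r_i = 6·7 + 5·10 + 8·6 + 7·0 + 7·5 = 175 ≡ 10.
  S_1 = Σ v_i α_i r_i = 6·7·7 + 5·3·10 + 8·10·6 + 7·9·0 + 7·6·5 = 1134 ≡ 1.
  α_i^2 mod 11 = [5, 9, 1, 4, 3].
  S_2 = Σ v_i α_i^2 r_i = 6·5·7 + 5·9·10 + 8·1·6 + 7·4·0 + 7·3·5 = 813 ≡ 10.
  S = (10, 1, 10) ≠ 0, so r is not a codeword (an error is present).
Step 3: locate the error. For a single error e at position i, S_ℓ = v_i·e·α_i^ℓ, so α_err = S_1/S_0.
  S_0^{−1} = 10^{−1} = 10 (mod 11), so α_err = 1·10 = 10 ≡ 10 = α_3. Error position i = 3.
  Consistency check: S_2/S_1 = 10·1 = 10 ≡ 10 = α_err ✓ (single-error assumption holds).
Step 4: error magnitude e = S_0/v_3 = S_0·∏_{j≠3}(α_3 − α_j) = 10·7 = 70 ≡ 4 (mod 11).
Step 5: correct position 3: c_3 = r_3 − e = 6 − 4 ≡ 2 (mod 11). Hence c = [7, 10, 2, 0, 5].
  Check: interpolating c through the α_i gives m(x) = 4 + 2·x (degree < 2) with m(α_i) = c_i for every i, so c is indeed a codeword.


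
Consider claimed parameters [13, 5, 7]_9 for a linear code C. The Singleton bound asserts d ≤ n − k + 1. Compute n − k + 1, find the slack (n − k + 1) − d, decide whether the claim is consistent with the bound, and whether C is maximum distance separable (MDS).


Singleton RHS = n − k + 1 = 9, slack = 2, bound satisfied, not MDS.

Singleton bound: d ≤ n − k + 1.
Here n = 13, k = 5, so n − k + 1 = 9.
Given d = 7, check d ≤ 9: YES.
Slack = (n − k + 1) − d = 2.
The code is NOT MDS (slack = 2 > 0).
Description: the claimed parameters are [13, 5, 7]_9; such a code would be non-MDS.


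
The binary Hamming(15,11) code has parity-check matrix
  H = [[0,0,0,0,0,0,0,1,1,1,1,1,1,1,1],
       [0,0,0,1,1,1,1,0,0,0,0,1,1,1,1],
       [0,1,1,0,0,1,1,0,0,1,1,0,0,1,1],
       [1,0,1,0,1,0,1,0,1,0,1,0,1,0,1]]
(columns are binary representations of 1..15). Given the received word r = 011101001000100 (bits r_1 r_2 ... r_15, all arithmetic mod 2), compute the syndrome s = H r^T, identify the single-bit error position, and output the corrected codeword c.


s = (0, 1, 1, 1)^T, error position = 7, corrected codeword c = 011101101000100

Compute s = H r^T mod 2 one row at a time:
  s_1 = 0 + 1 + 0 + 0 + 0 + 1 + 0 + 0 = 2 ≡ 0 (mod 2).
  s_2 = 1 + 0 + 1 + 0 + 0 + 1 + 0 + 0 = 3 ≡ 1 (mod 2).
  s_3 = 1 + 1 + 1 + 0 + 0 + 0 + 0 + 0 = 3 ≡ 1 (mod 2).
  s_4 = 0 + 1 + 0 + 0 + 1 + 0 + 1 + 0 = 3 ≡ 1 (mod 2).
s = (0, 1, 1, 1)^T — this equals column 7 of H (binary 0111), so error is at position 7.
Correct: flip bit 7 of r = 011101001000100 to get c = 011101101000100.


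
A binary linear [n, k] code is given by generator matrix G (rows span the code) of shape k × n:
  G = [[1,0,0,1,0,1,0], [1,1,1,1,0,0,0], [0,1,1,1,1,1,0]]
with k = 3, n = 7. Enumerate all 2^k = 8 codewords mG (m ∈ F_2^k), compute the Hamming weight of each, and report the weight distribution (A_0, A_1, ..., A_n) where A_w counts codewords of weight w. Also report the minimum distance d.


Weight distribution: A_0 = 1, A_2 = 1, A_3 = 3, A_4 = 2, A_5 = 1. Minimum distance d = 2.

Enumerate all 2^3 = 8 messages m ∈ F_2^3.
For each, compute codeword c = mG in F_2^7, then tally its weight.
  m = 000 → c = 0000000, weight = 0.
  m = 100 → c = 1001010, weight = 3.
  m = 010 → c = 1111000, weight = 4.
  m = 110 → c = 0110010, weight = 3.
  m = 001 → c = 0111110, weight = 5.
  m = 101 → c = 1110100, weight = 4.
  m = 011 → c = 1000110, weight = 3.
  m = 111 → c = 0001100, weight = 2.
Tally weights:
  weight 0: 1 codewords.
  weight 2: 1 codewords.
  weight 3: 3 codewords.
  weight 4: 2 codewords.
  weight 5: 1 codewords.
Minimum distance d = smallest w > 0 with A_w > 0 = 2.
Sanity: Σ A_w = 8 = 2^3 = 8 ✓.


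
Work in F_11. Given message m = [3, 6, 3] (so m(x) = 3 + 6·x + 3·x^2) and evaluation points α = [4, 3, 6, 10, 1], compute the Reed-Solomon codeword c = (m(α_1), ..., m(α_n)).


c = [9, 4, 4, 0, 1]

Message polynomial: m(x) = 3 + 6·x + 3·x^2 (mod 11).
For each evaluation point α_i, compute m(α_i) mod 11:
  α_1 = 4: Horner steps 3 → 7 → 9, so m(4) = 9.
  α_2 = 3: Horner steps 3 → 4 → 4, so m(3) = 4.
  α_3 = 6: Horner steps 3 → 2 → 4, so m(6) = 4.
  α_4 = 10: Horner steps 3 → 3 → 0, so m(10) = 0.
  α_5 = 1: Horner steps 3 → 9 → 1, so m(1) = 1.
Codeword c = [9, 4, 4, 0, 1] ∈ F_11^5.
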